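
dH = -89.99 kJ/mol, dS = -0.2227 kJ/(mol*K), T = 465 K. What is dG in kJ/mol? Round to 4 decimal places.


Gibbs: dG = dH - T*dS (consistent units, dS already in kJ/(mol*K)).
T*dS = 465 * -0.2227 = -103.5555
dG = -89.99 - (-103.5555)
dG = 13.5655 kJ/mol, rounded to 4 dp:

13.5655 kJ/mol


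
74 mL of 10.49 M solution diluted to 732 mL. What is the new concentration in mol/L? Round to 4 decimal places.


Dilution: M1*V1 = M2*V2, solve for M2.
M2 = M1*V1 / V2
M2 = 10.49 * 74 / 732
M2 = 776.26 / 732
M2 = 1.06046448 mol/L, rounded to 4 dp:

1.0605 mol/L


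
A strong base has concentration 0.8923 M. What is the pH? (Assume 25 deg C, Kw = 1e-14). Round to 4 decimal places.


A strong base dissociates completely, so [OH-] equals the given concentration.
pOH = -log10([OH-]) = -log10(0.8923) = 0.049489
pH = 14 - pOH = 14 - 0.049489
pH = 13.950511, rounded to 4 dp:

13.9505


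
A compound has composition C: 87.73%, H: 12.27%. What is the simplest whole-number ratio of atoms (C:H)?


Assume 100 g of compound, divide each mass% by atomic mass to get moles, then normalize by the smallest to get a raw atom ratio.
Moles per 100 g: C: 87.73/12.011 = 7.3041, H: 12.27/1.008 = 12.1726
Raw ratio (divide by min = 7.3041): C: 1.0, H: 1.667
Multiply by 3 to clear fractions: C: 3.0 ~= 3, H: 5.0 ~= 5
Reduce by GCD to get the simplest whole-number ratio:

3:5


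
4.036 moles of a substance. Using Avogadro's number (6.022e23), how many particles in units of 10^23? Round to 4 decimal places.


N = n * NA, then divide by 1e23 for the requested units.
N / 1e23 = n * 6.022
N / 1e23 = 4.036 * 6.022
N / 1e23 = 24.304792, rounded to 4 dp:

24.3048


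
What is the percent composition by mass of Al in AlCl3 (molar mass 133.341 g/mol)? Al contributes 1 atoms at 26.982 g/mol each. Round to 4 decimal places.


pct = 100 * (n_elem * M_elem) / M_total
mass_contribution = 1 * 26.982 = 26.982 g/mol
pct = 100 * 26.982 / 133.341
pct = 20.23533647 %, rounded to 4 dp:

20.2353 %


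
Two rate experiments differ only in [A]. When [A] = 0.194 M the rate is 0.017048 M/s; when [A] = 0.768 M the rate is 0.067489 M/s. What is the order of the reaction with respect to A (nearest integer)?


Rate is proportional to [A]^n, so rate2/rate1 = ([A]2/[A]1)^n. Take logs to solve for n.
rate2/rate1 = 0.067489 / 0.017048 = 3.9588
[A]2/[A]1 = 0.768 / 0.194 = 3.9588
n = ln(3.9588) / ln(3.9588) = 1.0
Nearest integer order:

1


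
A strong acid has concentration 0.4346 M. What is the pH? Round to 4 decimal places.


A strong acid dissociates completely, so [H+] equals the given concentration.
pH = -log10([H+]) = -log10(0.4346)
pH = 0.36191028, rounded to 4 dp:

0.3619


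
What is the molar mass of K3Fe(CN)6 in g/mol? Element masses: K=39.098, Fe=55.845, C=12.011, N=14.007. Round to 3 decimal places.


M = sum(count * atomic_mass) over atoms.
M = 3*39.098 + 1*55.845 + 6*12.011 + 6*14.007
M = 117.294 + 55.845 + 72.066 + 84.042
M = 329.247 g/mol, rounded to 3 dp:

329.247 g/mol


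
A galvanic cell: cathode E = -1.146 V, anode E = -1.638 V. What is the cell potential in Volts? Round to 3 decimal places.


Standard cell potential: E_cell = E_cathode - E_anode.
E_cell = -1.146 - (-1.638)
E_cell = 0.492 V, rounded to 3 dp:

0.492 V


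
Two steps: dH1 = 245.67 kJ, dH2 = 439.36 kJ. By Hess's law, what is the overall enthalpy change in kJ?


Hess's law: enthalpy is a state function, so add the step enthalpies.
dH_total = dH1 + dH2 = 245.67 + (439.36)
dH_total = 685.03 kJ:

685.03 kJ


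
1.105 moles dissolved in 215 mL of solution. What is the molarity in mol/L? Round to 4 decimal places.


Convert volume to liters: V_L = V_mL / 1000.
V_L = 215 / 1000 = 0.215 L
M = n / V_L = 1.105 / 0.215
M = 5.13953488 mol/L, rounded to 4 dp:

5.1395 mol/L


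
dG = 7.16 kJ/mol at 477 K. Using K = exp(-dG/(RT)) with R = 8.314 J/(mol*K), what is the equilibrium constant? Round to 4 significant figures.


dG is in kJ/mol; multiply by 1000 to match R in J/(mol*K).
RT = 8.314 * 477 = 3965.778 J/mol
exponent = -dG*1000 / (RT) = -(7.16*1000) / 3965.778 = -1.8054465
K = exp(-1.8054465)
K = 0.16440104, rounded to 4 significant figures:

0.1644


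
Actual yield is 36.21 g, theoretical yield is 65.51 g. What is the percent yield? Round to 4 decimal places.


% yield = 100 * actual / theoretical
% yield = 100 * 36.21 / 65.51
% yield = 55.27400397 %, rounded to 4 dp:

55.2740 %


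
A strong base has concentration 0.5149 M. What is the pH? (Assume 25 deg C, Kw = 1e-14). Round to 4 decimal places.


A strong base dissociates completely, so [OH-] equals the given concentration.
pOH = -log10([OH-]) = -log10(0.5149) = 0.288277
pH = 14 - pOH = 14 - 0.288277
pH = 13.711723, rounded to 4 dp:

13.7117


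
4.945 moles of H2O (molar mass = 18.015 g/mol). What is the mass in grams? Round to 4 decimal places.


mass = n * M
mass = 4.945 * 18.015
mass = 89.084175 g, rounded to 4 dp:

89.0842 g


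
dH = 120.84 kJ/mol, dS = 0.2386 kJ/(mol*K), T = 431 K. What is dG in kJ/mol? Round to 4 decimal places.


Gibbs: dG = dH - T*dS (consistent units, dS already in kJ/(mol*K)).
T*dS = 431 * 0.2386 = 102.8366
dG = 120.84 - (102.8366)
dG = 18.0034 kJ/mol, rounded to 4 dp:

18.0034 kJ/mol


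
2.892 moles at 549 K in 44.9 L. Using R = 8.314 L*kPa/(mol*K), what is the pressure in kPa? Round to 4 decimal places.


PV = nRT, solve for P = nRT / V.
nRT = 2.892 * 8.314 * 549 = 13200.2043
P = 13200.2043 / 44.9
P = 293.99118708 kPa, rounded to 4 dp:

293.9912 kPa


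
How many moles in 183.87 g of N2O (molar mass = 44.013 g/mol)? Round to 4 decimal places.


n = mass / M
n = 183.87 / 44.013
n = 4.17762934 mol, rounded to 4 dp:

4.1776 mol


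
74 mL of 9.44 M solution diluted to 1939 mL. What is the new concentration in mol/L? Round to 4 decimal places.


Dilution: M1*V1 = M2*V2, solve for M2.
M2 = M1*V1 / V2
M2 = 9.44 * 74 / 1939
M2 = 698.56 / 1939
M2 = 0.36026818 mol/L, rounded to 4 dp:

0.3603 mol/L


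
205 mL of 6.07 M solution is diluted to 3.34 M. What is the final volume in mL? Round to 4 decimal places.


Dilution: M1*V1 = M2*V2, solve for V2.
V2 = M1*V1 / M2
V2 = 6.07 * 205 / 3.34
V2 = 1244.35 / 3.34
V2 = 372.55988024 mL, rounded to 4 dp:

372.5599 mL


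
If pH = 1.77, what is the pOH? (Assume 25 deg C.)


At 25 deg C, pH + pOH = 14.
pOH = 14 - pH = 14 - 1.77
pOH = 12.23:

12.23


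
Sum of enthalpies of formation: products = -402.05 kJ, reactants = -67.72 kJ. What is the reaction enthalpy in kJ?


dH_rxn = sum(dH_f products) - sum(dH_f reactants)
dH_rxn = -402.05 - (-67.72)
dH_rxn = -334.33 kJ:

-334.33 kJ


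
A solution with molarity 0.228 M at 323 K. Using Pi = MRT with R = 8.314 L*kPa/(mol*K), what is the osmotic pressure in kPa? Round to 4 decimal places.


Osmotic pressure (van't Hoff): Pi = M*R*T.
RT = 8.314 * 323 = 2685.422
Pi = 0.228 * 2685.422
Pi = 612.276216 kPa, rounded to 4 dp:

612.2762 kPa


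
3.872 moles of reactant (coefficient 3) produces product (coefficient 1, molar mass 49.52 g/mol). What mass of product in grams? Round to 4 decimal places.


Use the coefficient ratio to convert reactant moles to product moles, then multiply by the product's molar mass.
moles_P = moles_R * (coeff_P / coeff_R) = 3.872 * (1/3) = 1.290667
mass_P = moles_P * M_P = 1.290667 * 49.52
mass_P = 63.91382984 g, rounded to 4 dp:

63.9138 g


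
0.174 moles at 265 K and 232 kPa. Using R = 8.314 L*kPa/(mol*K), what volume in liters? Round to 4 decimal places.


PV = nRT, solve for V = nRT / P.
nRT = 0.174 * 8.314 * 265 = 383.3585
V = 383.3585 / 232
V = 1.65240733 L, rounded to 4 dp:

1.6524 L


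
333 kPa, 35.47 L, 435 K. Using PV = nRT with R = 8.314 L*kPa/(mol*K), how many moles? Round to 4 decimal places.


PV = nRT, solve for n = PV / (RT).
PV = 333 * 35.47 = 11811.51
RT = 8.314 * 435 = 3616.59
n = 11811.51 / 3616.59
n = 3.26592453 mol, rounded to 4 dp:

3.2659 mol


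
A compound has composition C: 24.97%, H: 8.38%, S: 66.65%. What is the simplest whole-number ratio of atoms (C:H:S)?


Assume 100 g of compound, divide each mass% by atomic mass to get moles, then normalize by the smallest to get a raw atom ratio.
Moles per 100 g: C: 24.97/12.011 = 2.0789, H: 8.38/1.008 = 8.3135, S: 66.65/32.065 = 2.0786
Raw ratio (divide by min = 2.0786): C: 1.0, H: 4.0, S: 1.0
Multiply by 1 to clear fractions: C: 1.0 ~= 1, H: 4.0 ~= 4, S: 1.0 ~= 1
Reduce by GCD to get the simplest whole-number ratio:

1:4:1


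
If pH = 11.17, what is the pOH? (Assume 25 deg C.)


At 25 deg C, pH + pOH = 14.
pOH = 14 - pH = 14 - 11.17
pOH = 2.83:

2.83


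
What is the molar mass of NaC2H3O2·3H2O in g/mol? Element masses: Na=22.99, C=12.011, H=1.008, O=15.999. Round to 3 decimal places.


M = sum(count * atomic_mass) over atoms.
M = 1*22.99 + 2*12.011 + 9*1.008 + 5*15.999
M = 22.99 + 24.022 + 9.072 + 79.995
M = 136.079 g/mol, rounded to 3 dp:

136.079 g/mol


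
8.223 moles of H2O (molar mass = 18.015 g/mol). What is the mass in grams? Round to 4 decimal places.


mass = n * M
mass = 8.223 * 18.015
mass = 148.137345 g, rounded to 4 dp:

148.1373 g


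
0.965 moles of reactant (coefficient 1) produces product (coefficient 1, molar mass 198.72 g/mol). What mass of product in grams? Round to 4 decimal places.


Use the coefficient ratio to convert reactant moles to product moles, then multiply by the product's molar mass.
moles_P = moles_R * (coeff_P / coeff_R) = 0.965 * (1/1) = 0.965
mass_P = moles_P * M_P = 0.965 * 198.72
mass_P = 191.7648 g, rounded to 4 dp:

191.7648 g


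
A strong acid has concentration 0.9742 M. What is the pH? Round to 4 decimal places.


A strong acid dissociates completely, so [H+] equals the given concentration.
pH = -log10([H+]) = -log10(0.9742)
pH = 0.01135187, rounded to 4 dp:

0.0114


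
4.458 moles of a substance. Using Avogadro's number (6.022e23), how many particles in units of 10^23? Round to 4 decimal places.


N = n * NA, then divide by 1e23 for the requested units.
N / 1e23 = n * 6.022
N / 1e23 = 4.458 * 6.022
N / 1e23 = 26.846076, rounded to 4 dp:

26.8461


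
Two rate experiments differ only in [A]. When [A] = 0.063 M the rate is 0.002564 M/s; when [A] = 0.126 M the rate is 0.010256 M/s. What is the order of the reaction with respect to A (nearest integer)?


Rate is proportional to [A]^n, so rate2/rate1 = ([A]2/[A]1)^n. Take logs to solve for n.
rate2/rate1 = 0.010256 / 0.002564 = 4.0
[A]2/[A]1 = 0.126 / 0.063 = 2.0
n = ln(4.0) / ln(2.0) = 2.0
Nearest integer order:

2


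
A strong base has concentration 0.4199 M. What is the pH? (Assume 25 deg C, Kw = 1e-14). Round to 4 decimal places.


A strong base dissociates completely, so [OH-] equals the given concentration.
pOH = -log10([OH-]) = -log10(0.4199) = 0.376854
pH = 14 - pOH = 14 - 0.376854
pH = 13.623146, rounded to 4 dp:

13.6231


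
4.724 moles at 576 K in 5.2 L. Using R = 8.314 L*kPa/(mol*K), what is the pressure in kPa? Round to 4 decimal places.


PV = nRT, solve for P = nRT / V.
nRT = 4.724 * 8.314 * 576 = 22622.5935
P = 22622.5935 / 5.2
P = 4350.49875 kPa, rounded to 4 dp:

4350.4988 kPa


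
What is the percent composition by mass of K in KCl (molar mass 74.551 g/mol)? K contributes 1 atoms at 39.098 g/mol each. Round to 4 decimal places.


pct = 100 * (n_elem * M_elem) / M_total
mass_contribution = 1 * 39.098 = 39.098 g/mol
pct = 100 * 39.098 / 74.551
pct = 52.44463522 %, rounded to 4 dp:

52.4446 %


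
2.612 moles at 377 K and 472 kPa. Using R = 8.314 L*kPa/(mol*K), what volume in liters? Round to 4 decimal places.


PV = nRT, solve for V = nRT / P.
nRT = 2.612 * 8.314 * 377 = 8186.9953
V = 8186.9953 / 472
V = 17.34532903 L, rounded to 4 dp:

17.3453 L


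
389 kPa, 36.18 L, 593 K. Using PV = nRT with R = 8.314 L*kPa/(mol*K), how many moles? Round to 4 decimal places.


PV = nRT, solve for n = PV / (RT).
PV = 389 * 36.18 = 14074.02
RT = 8.314 * 593 = 4930.202
n = 14074.02 / 4930.202
n = 2.85465383 mol, rounded to 4 dp:

2.8547 mol


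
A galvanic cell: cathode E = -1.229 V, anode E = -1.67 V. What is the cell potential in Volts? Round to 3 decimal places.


Standard cell potential: E_cell = E_cathode - E_anode.
E_cell = -1.229 - (-1.67)
E_cell = 0.441 V, rounded to 3 dp:

0.441 V


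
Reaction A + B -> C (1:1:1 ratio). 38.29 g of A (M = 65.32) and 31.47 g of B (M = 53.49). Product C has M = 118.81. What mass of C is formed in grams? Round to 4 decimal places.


Find moles of each reactant; the smaller value is the limiting reagent in a 1:1:1 reaction, so moles_C equals moles of the limiter.
n_A = mass_A / M_A = 38.29 / 65.32 = 0.586191 mol
n_B = mass_B / M_B = 31.47 / 53.49 = 0.588334 mol
Limiting reagent: A (smaller), n_limiting = 0.586191 mol
mass_C = n_limiting * M_C = 0.586191 * 118.81
mass_C = 69.64535271 g, rounded to 4 dp:

69.6454 g


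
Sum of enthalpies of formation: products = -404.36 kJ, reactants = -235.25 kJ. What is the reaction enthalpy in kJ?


dH_rxn = sum(dH_f products) - sum(dH_f reactants)
dH_rxn = -404.36 - (-235.25)
dH_rxn = -169.11 kJ:

-169.11 kJ


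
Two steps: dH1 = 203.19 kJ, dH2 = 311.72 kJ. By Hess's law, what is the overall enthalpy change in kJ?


Hess's law: enthalpy is a state function, so add the step enthalpies.
dH_total = dH1 + dH2 = 203.19 + (311.72)
dH_total = 514.91 kJ:

514.91 kJ


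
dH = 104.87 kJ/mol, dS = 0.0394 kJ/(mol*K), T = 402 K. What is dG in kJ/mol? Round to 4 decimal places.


Gibbs: dG = dH - T*dS (consistent units, dS already in kJ/(mol*K)).
T*dS = 402 * 0.0394 = 15.8388
dG = 104.87 - (15.8388)
dG = 89.0312 kJ/mol, rounded to 4 dp:

89.0312 kJ/mol


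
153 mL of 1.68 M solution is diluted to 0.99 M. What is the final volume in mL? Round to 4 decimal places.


Dilution: M1*V1 = M2*V2, solve for V2.
V2 = M1*V1 / M2
V2 = 1.68 * 153 / 0.99
V2 = 257.04 / 0.99
V2 = 259.63636364 mL, rounded to 4 dp:

259.6364 mL


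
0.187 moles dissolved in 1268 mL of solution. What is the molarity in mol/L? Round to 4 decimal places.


Convert volume to liters: V_L = V_mL / 1000.
V_L = 1268 / 1000 = 1.268 L
M = n / V_L = 0.187 / 1.268
M = 0.14747634 mol/L, rounded to 4 dp:

0.1475 mol/L


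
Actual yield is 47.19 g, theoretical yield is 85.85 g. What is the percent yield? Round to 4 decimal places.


% yield = 100 * actual / theoretical
% yield = 100 * 47.19 / 85.85
% yield = 54.96796738 %, rounded to 4 dp:

54.9680 %


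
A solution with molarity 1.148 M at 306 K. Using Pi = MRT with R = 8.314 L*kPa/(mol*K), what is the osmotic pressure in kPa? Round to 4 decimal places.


Osmotic pressure (van't Hoff): Pi = M*R*T.
RT = 8.314 * 306 = 2544.084
Pi = 1.148 * 2544.084
Pi = 2920.608432 kPa, rounded to 4 dp:

2920.6084 kPa


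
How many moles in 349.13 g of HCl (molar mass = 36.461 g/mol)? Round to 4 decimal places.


n = mass / M
n = 349.13 / 36.461
n = 9.57543677 mol, rounded to 4 dp:

9.5754 mol


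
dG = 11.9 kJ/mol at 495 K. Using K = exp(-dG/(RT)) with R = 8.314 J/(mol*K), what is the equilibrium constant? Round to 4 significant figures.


dG is in kJ/mol; multiply by 1000 to match R in J/(mol*K).
RT = 8.314 * 495 = 4115.43 J/mol
exponent = -dG*1000 / (RT) = -(11.9*1000) / 4115.43 = -2.8915569
K = exp(-2.8915569)
K = 0.055489753, rounded to 4 significant figures:

0.05549


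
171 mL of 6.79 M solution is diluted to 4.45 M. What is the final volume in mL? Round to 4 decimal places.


Dilution: M1*V1 = M2*V2, solve for V2.
V2 = M1*V1 / M2
V2 = 6.79 * 171 / 4.45
V2 = 1161.09 / 4.45
V2 = 260.91910112 mL, rounded to 4 dp:

260.9191 mL


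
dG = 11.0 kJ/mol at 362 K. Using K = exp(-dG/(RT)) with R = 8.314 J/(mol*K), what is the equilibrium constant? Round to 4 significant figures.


dG is in kJ/mol; multiply by 1000 to match R in J/(mol*K).
RT = 8.314 * 362 = 3009.668 J/mol
exponent = -dG*1000 / (RT) = -(11.0*1000) / 3009.668 = -3.65488818
K = exp(-3.65488818)
K = 0.025864389, rounded to 4 significant figures:

0.02586


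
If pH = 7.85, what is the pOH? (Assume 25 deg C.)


At 25 deg C, pH + pOH = 14.
pOH = 14 - pH = 14 - 7.85
pOH = 6.15:

6.15


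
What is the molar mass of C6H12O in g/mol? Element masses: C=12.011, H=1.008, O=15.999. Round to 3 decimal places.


M = sum(count * atomic_mass) over atoms.
M = 6*12.011 + 12*1.008 + 1*15.999
M = 72.066 + 12.096 + 15.999
M = 100.161 g/mol, rounded to 3 dp:

100.161 g/mol


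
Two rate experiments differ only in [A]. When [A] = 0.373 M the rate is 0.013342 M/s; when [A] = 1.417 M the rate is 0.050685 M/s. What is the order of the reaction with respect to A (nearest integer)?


Rate is proportional to [A]^n, so rate2/rate1 = ([A]2/[A]1)^n. Take logs to solve for n.
rate2/rate1 = 0.050685 / 0.013342 = 3.7989
[A]2/[A]1 = 1.417 / 0.373 = 3.7989
n = ln(3.7989) / ln(3.7989) = 1.0
Nearest integer order:

1


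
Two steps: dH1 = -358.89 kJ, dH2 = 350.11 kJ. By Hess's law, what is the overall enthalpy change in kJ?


Hess's law: enthalpy is a state function, so add the step enthalpies.
dH_total = dH1 + dH2 = -358.89 + (350.11)
dH_total = -8.78 kJ:

-8.78 kJ


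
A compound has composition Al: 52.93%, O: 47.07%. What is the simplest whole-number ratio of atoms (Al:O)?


Assume 100 g of compound, divide each mass% by atomic mass to get moles, then normalize by the smallest to get a raw atom ratio.
Moles per 100 g: Al: 52.93/26.982 = 1.9617, O: 47.07/15.999 = 2.9421
Raw ratio (divide by min = 1.9617): Al: 1.0, O: 1.5
Multiply by 2 to clear fractions: Al: 2.0 ~= 2, O: 3.0 ~= 3
Reduce by GCD to get the simplest whole-number ratio:

2:3


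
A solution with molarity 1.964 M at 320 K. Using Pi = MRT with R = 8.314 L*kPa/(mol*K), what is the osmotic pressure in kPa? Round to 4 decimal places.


Osmotic pressure (van't Hoff): Pi = M*R*T.
RT = 8.314 * 320 = 2660.48
Pi = 1.964 * 2660.48
Pi = 5225.18272 kPa, rounded to 4 dp:

5225.1827 kPa


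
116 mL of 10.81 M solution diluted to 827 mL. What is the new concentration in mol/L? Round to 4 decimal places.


Dilution: M1*V1 = M2*V2, solve for M2.
M2 = M1*V1 / V2
M2 = 10.81 * 116 / 827
M2 = 1253.96 / 827
M2 = 1.5162757 mol/L, rounded to 4 dp:

1.5163 mol/L


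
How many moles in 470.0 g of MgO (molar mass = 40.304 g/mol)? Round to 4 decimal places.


n = mass / M
n = 470.0 / 40.304
n = 11.66137356 mol, rounded to 4 dp:

11.6614 mol


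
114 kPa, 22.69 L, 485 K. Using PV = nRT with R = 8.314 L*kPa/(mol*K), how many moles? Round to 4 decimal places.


PV = nRT, solve for n = PV / (RT).
PV = 114 * 22.69 = 2586.66
RT = 8.314 * 485 = 4032.29
n = 2586.66 / 4032.29
n = 0.6414866 mol, rounded to 4 dp:

0.6415 mol


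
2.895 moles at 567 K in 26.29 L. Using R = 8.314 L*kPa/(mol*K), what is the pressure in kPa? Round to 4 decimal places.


PV = nRT, solve for P = nRT / V.
nRT = 2.895 * 8.314 * 567 = 13647.14
P = 13647.14 / 26.29
P = 519.10003804 kPa, rounded to 4 dp:

519.1000 kPa


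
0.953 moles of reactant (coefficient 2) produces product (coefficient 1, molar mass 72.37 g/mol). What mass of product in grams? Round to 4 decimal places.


Use the coefficient ratio to convert reactant moles to product moles, then multiply by the product's molar mass.
moles_P = moles_R * (coeff_P / coeff_R) = 0.953 * (1/2) = 0.4765
mass_P = moles_P * M_P = 0.4765 * 72.37
mass_P = 34.484305 g, rounded to 4 dp:

34.4843 g


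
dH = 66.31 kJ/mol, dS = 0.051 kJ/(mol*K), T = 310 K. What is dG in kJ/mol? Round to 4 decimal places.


Gibbs: dG = dH - T*dS (consistent units, dS already in kJ/(mol*K)).
T*dS = 310 * 0.051 = 15.81
dG = 66.31 - (15.81)
dG = 50.5 kJ/mol, rounded to 4 dp:

50.5000 kJ/mol


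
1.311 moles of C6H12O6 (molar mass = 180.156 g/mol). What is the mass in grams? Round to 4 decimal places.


mass = n * M
mass = 1.311 * 180.156
mass = 236.184516 g, rounded to 4 dp:

236.1845 g


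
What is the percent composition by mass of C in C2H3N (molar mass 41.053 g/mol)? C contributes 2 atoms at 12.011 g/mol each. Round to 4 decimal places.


pct = 100 * (n_elem * M_elem) / M_total
mass_contribution = 2 * 12.011 = 24.022 g/mol
pct = 100 * 24.022 / 41.053
pct = 58.51460307 %, rounded to 4 dp:

58.5146 %


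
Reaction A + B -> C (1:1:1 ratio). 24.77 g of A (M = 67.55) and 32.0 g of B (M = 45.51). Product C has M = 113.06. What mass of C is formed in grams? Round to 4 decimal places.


Find moles of each reactant; the smaller value is the limiting reagent in a 1:1:1 reaction, so moles_C equals moles of the limiter.
n_A = mass_A / M_A = 24.77 / 67.55 = 0.366691 mol
n_B = mass_B / M_B = 32.0 / 45.51 = 0.703142 mol
Limiting reagent: A (smaller), n_limiting = 0.366691 mol
mass_C = n_limiting * M_C = 0.366691 * 113.06
mass_C = 41.45808446 g, rounded to 4 dp:

41.4581 g


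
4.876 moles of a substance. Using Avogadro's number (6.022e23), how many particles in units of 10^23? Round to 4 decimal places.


N = n * NA, then divide by 1e23 for the requested units.
N / 1e23 = n * 6.022
N / 1e23 = 4.876 * 6.022
N / 1e23 = 29.363272, rounded to 4 dp:

29.3633


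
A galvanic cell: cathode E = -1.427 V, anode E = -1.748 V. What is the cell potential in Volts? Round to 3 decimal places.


Standard cell potential: E_cell = E_cathode - E_anode.
E_cell = -1.427 - (-1.748)
E_cell = 0.321 V, rounded to 3 dp:

0.321 V


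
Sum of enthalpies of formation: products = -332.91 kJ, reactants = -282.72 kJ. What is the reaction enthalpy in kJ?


dH_rxn = sum(dH_f products) - sum(dH_f reactants)
dH_rxn = -332.91 - (-282.72)
dH_rxn = -50.19 kJ:

-50.19 kJ


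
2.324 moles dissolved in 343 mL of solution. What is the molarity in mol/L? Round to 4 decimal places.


Convert volume to liters: V_L = V_mL / 1000.
V_L = 343 / 1000 = 0.343 L
M = n / V_L = 2.324 / 0.343
M = 6.7755102 mol/L, rounded to 4 dp:

6.7755 mol/L


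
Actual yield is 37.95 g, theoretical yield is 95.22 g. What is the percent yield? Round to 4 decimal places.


% yield = 100 * actual / theoretical
% yield = 100 * 37.95 / 95.22
% yield = 39.85507246 %, rounded to 4 dp:

39.8551 %


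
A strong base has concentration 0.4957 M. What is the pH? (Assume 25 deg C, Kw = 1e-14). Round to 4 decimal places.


A strong base dissociates completely, so [OH-] equals the given concentration.
pOH = -log10([OH-]) = -log10(0.4957) = 0.304781
pH = 14 - pOH = 14 - 0.304781
pH = 13.695219, rounded to 4 dp:

13.6952


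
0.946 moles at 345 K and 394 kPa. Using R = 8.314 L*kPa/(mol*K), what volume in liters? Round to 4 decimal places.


PV = nRT, solve for V = nRT / P.
nRT = 0.946 * 8.314 * 345 = 2713.4402
V = 2713.4402 / 394
V = 6.88690406 L, rounded to 4 dp:

6.8869 L


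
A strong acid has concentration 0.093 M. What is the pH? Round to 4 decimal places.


A strong acid dissociates completely, so [H+] equals the given concentration.
pH = -log10([H+]) = -log10(0.093)
pH = 1.03151705, rounded to 4 dp:

1.0315


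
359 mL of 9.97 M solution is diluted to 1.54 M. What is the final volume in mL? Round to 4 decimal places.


Dilution: M1*V1 = M2*V2, solve for V2.
V2 = M1*V1 / M2
V2 = 9.97 * 359 / 1.54
V2 = 3579.23 / 1.54
V2 = 2324.17532468 mL, rounded to 4 dp:

2324.1753 mL


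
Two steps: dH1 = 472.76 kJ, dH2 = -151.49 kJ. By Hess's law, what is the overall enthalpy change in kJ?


Hess's law: enthalpy is a state function, so add the step enthalpies.
dH_total = dH1 + dH2 = 472.76 + (-151.49)
dH_total = 321.27 kJ:

321.27 kJ


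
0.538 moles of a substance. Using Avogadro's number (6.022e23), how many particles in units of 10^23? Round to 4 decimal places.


N = n * NA, then divide by 1e23 for the requested units.
N / 1e23 = n * 6.022
N / 1e23 = 0.538 * 6.022
N / 1e23 = 3.239836, rounded to 4 dp:

3.2398


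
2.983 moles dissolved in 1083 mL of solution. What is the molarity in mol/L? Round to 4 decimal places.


Convert volume to liters: V_L = V_mL / 1000.
V_L = 1083 / 1000 = 1.083 L
M = n / V_L = 2.983 / 1.083
M = 2.75438596 mol/L, rounded to 4 dp:

2.7544 mol/L


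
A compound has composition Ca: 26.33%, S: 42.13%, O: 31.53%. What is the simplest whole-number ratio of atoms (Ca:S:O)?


Assume 100 g of compound, divide each mass% by atomic mass to get moles, then normalize by the smallest to get a raw atom ratio.
Moles per 100 g: Ca: 26.33/40.078 = 0.657, S: 42.13/32.065 = 1.3139, O: 31.53/15.999 = 1.9707
Raw ratio (divide by min = 0.657): Ca: 1.0, S: 2.0, O: 3.0
Multiply by 1 to clear fractions: Ca: 1.0 ~= 1, S: 2.0 ~= 2, O: 3.0 ~= 3
Reduce by GCD to get the simplest whole-number ratio:

1:2:3


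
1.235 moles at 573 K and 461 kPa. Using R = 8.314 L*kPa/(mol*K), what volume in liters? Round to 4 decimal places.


PV = nRT, solve for V = nRT / P.
nRT = 1.235 * 8.314 * 573 = 5883.4437
V = 5883.4437 / 461
V = 12.76235076 L, rounded to 4 dp:

12.7624 L


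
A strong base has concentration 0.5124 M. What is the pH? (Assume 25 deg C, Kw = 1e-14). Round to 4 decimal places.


A strong base dissociates completely, so [OH-] equals the given concentration.
pOH = -log10([OH-]) = -log10(0.5124) = 0.290391
pH = 14 - pOH = 14 - 0.290391
pH = 13.709609, rounded to 4 dp:

13.7096


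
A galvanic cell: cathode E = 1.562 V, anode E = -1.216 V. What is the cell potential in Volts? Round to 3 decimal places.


Standard cell potential: E_cell = E_cathode - E_anode.
E_cell = 1.562 - (-1.216)
E_cell = 2.778 V, rounded to 3 dp:

2.778 V


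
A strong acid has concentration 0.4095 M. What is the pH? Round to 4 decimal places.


A strong acid dissociates completely, so [H+] equals the given concentration.
pH = -log10([H+]) = -log10(0.4095)
pH = 0.38774609, rounded to 4 dp:

0.3877


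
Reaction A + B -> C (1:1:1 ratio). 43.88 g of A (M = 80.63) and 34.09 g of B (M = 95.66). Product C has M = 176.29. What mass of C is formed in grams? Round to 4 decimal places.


Find moles of each reactant; the smaller value is the limiting reagent in a 1:1:1 reaction, so moles_C equals moles of the limiter.
n_A = mass_A / M_A = 43.88 / 80.63 = 0.544214 mol
n_B = mass_B / M_B = 34.09 / 95.66 = 0.356366 mol
Limiting reagent: B (smaller), n_limiting = 0.356366 mol
mass_C = n_limiting * M_C = 0.356366 * 176.29
mass_C = 62.82376214 g, rounded to 4 dp:

62.8238 g


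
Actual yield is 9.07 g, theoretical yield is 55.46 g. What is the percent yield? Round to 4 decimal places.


% yield = 100 * actual / theoretical
% yield = 100 * 9.07 / 55.46
% yield = 16.3541291 %, rounded to 4 dp:

16.3541 %


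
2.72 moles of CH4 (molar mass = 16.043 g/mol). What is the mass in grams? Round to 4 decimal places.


mass = n * M
mass = 2.72 * 16.043
mass = 43.63696 g, rounded to 4 dp:

43.6370 g


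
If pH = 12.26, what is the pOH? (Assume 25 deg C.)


At 25 deg C, pH + pOH = 14.
pOH = 14 - pH = 14 - 12.26
pOH = 1.74:

1.74


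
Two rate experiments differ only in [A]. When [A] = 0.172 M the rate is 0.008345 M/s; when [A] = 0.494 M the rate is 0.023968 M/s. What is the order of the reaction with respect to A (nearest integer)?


Rate is proportional to [A]^n, so rate2/rate1 = ([A]2/[A]1)^n. Take logs to solve for n.
rate2/rate1 = 0.023968 / 0.008345 = 2.8721
[A]2/[A]1 = 0.494 / 0.172 = 2.8721
n = ln(2.8721) / ln(2.8721) = 1.0
Nearest integer order:

1


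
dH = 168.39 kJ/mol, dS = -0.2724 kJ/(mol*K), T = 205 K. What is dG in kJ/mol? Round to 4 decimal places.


Gibbs: dG = dH - T*dS (consistent units, dS already in kJ/(mol*K)).
T*dS = 205 * -0.2724 = -55.842
dG = 168.39 - (-55.842)
dG = 224.232 kJ/mol, rounded to 4 dp:

224.2320 kJ/mol


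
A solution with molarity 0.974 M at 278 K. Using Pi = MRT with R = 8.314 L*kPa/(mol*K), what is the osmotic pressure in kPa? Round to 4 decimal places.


Osmotic pressure (van't Hoff): Pi = M*R*T.
RT = 8.314 * 278 = 2311.292
Pi = 0.974 * 2311.292
Pi = 2251.198408 kPa, rounded to 4 dp:

2251.1984 kPa


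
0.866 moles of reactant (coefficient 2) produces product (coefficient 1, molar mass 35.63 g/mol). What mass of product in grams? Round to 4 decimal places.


Use the coefficient ratio to convert reactant moles to product moles, then multiply by the product's molar mass.
moles_P = moles_R * (coeff_P / coeff_R) = 0.866 * (1/2) = 0.433
mass_P = moles_P * M_P = 0.433 * 35.63
mass_P = 15.42779 g, rounded to 4 dp:

15.4278 g


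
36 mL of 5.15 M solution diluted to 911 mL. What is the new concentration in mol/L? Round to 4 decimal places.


Dilution: M1*V1 = M2*V2, solve for M2.
M2 = M1*V1 / V2
M2 = 5.15 * 36 / 911
M2 = 185.4 / 911
M2 = 0.20351262 mol/L, rounded to 4 dp:

0.2035 mol/L


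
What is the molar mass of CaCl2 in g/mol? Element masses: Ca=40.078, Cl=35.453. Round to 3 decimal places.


M = sum(count * atomic_mass) over atoms.
M = 1*40.078 + 2*35.453
M = 40.078 + 70.906
M = 110.984 g/mol, rounded to 3 dp:

110.984 g/mol


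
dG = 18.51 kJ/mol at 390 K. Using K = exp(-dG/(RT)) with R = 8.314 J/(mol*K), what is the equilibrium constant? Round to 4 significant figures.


dG is in kJ/mol; multiply by 1000 to match R in J/(mol*K).
RT = 8.314 * 390 = 3242.46 J/mol
exponent = -dG*1000 / (RT) = -(18.51*1000) / 3242.46 = -5.70862863
K = exp(-5.70862863)
K = 0.0033172186, rounded to 4 significant figures:

0.003317


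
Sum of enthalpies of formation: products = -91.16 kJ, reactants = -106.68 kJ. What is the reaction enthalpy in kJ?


dH_rxn = sum(dH_f products) - sum(dH_f reactants)
dH_rxn = -91.16 - (-106.68)
dH_rxn = 15.52 kJ:

15.52 kJ


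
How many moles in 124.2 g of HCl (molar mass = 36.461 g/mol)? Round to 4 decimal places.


n = mass / M
n = 124.2 / 36.461
n = 3.40637942 mol, rounded to 4 dp:

3.4064 mol


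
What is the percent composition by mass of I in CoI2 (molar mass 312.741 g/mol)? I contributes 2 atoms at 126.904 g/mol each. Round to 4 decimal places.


pct = 100 * (n_elem * M_elem) / M_total
mass_contribution = 2 * 126.904 = 253.808 g/mol
pct = 100 * 253.808 / 312.741
pct = 81.15597251 %, rounded to 4 dp:

81.1560 %


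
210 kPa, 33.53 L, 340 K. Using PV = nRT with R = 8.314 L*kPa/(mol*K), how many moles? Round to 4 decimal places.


PV = nRT, solve for n = PV / (RT).
PV = 210 * 33.53 = 7041.3
RT = 8.314 * 340 = 2826.76
n = 7041.3 / 2826.76
n = 2.4909437 mol, rounded to 4 dp:

2.4909 mol


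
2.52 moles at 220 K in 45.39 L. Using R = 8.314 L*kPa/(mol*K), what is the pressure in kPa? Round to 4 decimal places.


PV = nRT, solve for P = nRT / V.
nRT = 2.52 * 8.314 * 220 = 4609.2816
P = 4609.2816 / 45.39
P = 101.54839392 kPa, rounded to 4 dp:

101.5484 kPa


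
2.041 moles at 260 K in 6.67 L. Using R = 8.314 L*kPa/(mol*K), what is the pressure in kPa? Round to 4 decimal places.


PV = nRT, solve for P = nRT / V.
nRT = 2.041 * 8.314 * 260 = 4411.9072
P = 4411.9072 / 6.67
P = 661.45535232 kPa, rounded to 4 dp:

661.4554 kPa


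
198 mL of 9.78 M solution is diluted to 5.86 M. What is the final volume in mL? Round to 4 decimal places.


Dilution: M1*V1 = M2*V2, solve for V2.
V2 = M1*V1 / M2
V2 = 9.78 * 198 / 5.86
V2 = 1936.44 / 5.86
V2 = 330.45051195 mL, rounded to 4 dp:

330.4505 mL


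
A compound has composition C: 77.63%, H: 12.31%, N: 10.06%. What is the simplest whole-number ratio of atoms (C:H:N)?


Assume 100 g of compound, divide each mass% by atomic mass to get moles, then normalize by the smallest to get a raw atom ratio.
Moles per 100 g: C: 77.63/12.011 = 6.4632, H: 12.31/1.008 = 12.2123, N: 10.06/14.007 = 0.7182
Raw ratio (divide by min = 0.7182): C: 8.999, H: 17.004, N: 1.0
Multiply by 1 to clear fractions: C: 8.999 ~= 9, H: 17.004 ~= 17, N: 1.0 ~= 1
Reduce by GCD to get the simplest whole-number ratio:

9:17:1


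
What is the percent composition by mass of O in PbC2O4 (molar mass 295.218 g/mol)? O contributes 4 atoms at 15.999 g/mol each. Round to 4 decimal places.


pct = 100 * (n_elem * M_elem) / M_total
mass_contribution = 4 * 15.999 = 63.996 g/mol
pct = 100 * 63.996 / 295.218
pct = 21.67753999 %, rounded to 4 dp:

21.6775 %


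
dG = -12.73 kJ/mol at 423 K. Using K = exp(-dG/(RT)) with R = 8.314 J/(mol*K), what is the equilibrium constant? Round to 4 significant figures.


dG is in kJ/mol; multiply by 1000 to match R in J/(mol*K).
RT = 8.314 * 423 = 3516.822 J/mol
exponent = -dG*1000 / (RT) = -(-12.73*1000) / 3516.822 = 3.61974533
K = exp(3.61974533)
K = 37.32806, rounded to 4 significant figures:

37.33


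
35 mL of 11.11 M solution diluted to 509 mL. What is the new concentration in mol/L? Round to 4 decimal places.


Dilution: M1*V1 = M2*V2, solve for M2.
M2 = M1*V1 / V2
M2 = 11.11 * 35 / 509
M2 = 388.85 / 509
M2 = 0.76394892 mol/L, rounded to 4 dp:

0.7639 mol/L


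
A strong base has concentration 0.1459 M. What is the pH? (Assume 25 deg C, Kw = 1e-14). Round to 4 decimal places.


A strong base dissociates completely, so [OH-] equals the given concentration.
pOH = -log10([OH-]) = -log10(0.1459) = 0.835945
pH = 14 - pOH = 14 - 0.835945
pH = 13.164055, rounded to 4 dp:

13.1641


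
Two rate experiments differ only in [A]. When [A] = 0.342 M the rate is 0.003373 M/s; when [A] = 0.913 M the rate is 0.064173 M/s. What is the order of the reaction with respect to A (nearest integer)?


Rate is proportional to [A]^n, so rate2/rate1 = ([A]2/[A]1)^n. Take logs to solve for n.
rate2/rate1 = 0.064173 / 0.003373 = 19.0255
[A]2/[A]1 = 0.913 / 0.342 = 2.6696
n = ln(19.0255) / ln(2.6696) = 3.0
Nearest integer order:

3


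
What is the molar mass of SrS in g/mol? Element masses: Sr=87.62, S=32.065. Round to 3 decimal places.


M = sum(count * atomic_mass) over atoms.
M = 1*87.62 + 1*32.065
M = 87.62 + 32.065
M = 119.685 g/mol, rounded to 3 dp:

119.685 g/mol


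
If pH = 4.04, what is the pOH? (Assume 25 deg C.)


At 25 deg C, pH + pOH = 14.
pOH = 14 - pH = 14 - 4.04
pOH = 9.96:

9.96


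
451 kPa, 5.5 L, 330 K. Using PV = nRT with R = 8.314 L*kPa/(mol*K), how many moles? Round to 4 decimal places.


PV = nRT, solve for n = PV / (RT).
PV = 451 * 5.5 = 2480.5
RT = 8.314 * 330 = 2743.62
n = 2480.5 / 2743.62
n = 0.90409751 mol, rounded to 4 dp:

0.9041 mol


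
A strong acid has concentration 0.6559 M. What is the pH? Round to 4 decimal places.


A strong acid dissociates completely, so [H+] equals the given concentration.
pH = -log10([H+]) = -log10(0.6559)
pH = 0.18316237, rounded to 4 dp:

0.1832


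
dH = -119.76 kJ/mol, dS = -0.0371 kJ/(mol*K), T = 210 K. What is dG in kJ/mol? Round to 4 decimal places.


Gibbs: dG = dH - T*dS (consistent units, dS already in kJ/(mol*K)).
T*dS = 210 * -0.0371 = -7.791
dG = -119.76 - (-7.791)
dG = -111.969 kJ/mol, rounded to 4 dp:

-111.9690 kJ/mol


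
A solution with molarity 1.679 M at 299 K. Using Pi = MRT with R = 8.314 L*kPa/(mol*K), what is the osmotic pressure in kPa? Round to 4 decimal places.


Osmotic pressure (van't Hoff): Pi = M*R*T.
RT = 8.314 * 299 = 2485.886
Pi = 1.679 * 2485.886
Pi = 4173.802594 kPa, rounded to 4 dp:

4173.8026 kPa


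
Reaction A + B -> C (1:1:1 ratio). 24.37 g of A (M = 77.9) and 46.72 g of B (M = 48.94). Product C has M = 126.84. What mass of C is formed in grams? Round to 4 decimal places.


Find moles of each reactant; the smaller value is the limiting reagent in a 1:1:1 reaction, so moles_C equals moles of the limiter.
n_A = mass_A / M_A = 24.37 / 77.9 = 0.312837 mol
n_B = mass_B / M_B = 46.72 / 48.94 = 0.954638 mol
Limiting reagent: A (smaller), n_limiting = 0.312837 mol
mass_C = n_limiting * M_C = 0.312837 * 126.84
mass_C = 39.68024508 g, rounded to 4 dp:

39.6802 g


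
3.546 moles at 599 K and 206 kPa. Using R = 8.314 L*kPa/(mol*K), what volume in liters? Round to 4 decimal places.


PV = nRT, solve for V = nRT / P.
nRT = 3.546 * 8.314 * 599 = 17659.385
V = 17659.385 / 206
V = 85.7251699 L, rounded to 4 dp:

85.7252 L


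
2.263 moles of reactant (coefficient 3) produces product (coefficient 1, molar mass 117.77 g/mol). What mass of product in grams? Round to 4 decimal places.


Use the coefficient ratio to convert reactant moles to product moles, then multiply by the product's molar mass.
moles_P = moles_R * (coeff_P / coeff_R) = 2.263 * (1/3) = 0.754333
mass_P = moles_P * M_P = 0.754333 * 117.77
mass_P = 88.83779741 g, rounded to 4 dp:

88.8378 g


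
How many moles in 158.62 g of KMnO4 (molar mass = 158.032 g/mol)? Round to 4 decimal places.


n = mass / M
n = 158.62 / 158.032
n = 1.00372077 mol, rounded to 4 dp:

1.0037 mol


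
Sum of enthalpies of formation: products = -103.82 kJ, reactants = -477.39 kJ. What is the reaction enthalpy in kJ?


dH_rxn = sum(dH_f products) - sum(dH_f reactants)
dH_rxn = -103.82 - (-477.39)
dH_rxn = 373.57 kJ:

373.57 kJ


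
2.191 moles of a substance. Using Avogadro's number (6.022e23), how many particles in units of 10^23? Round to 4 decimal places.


N = n * NA, then divide by 1e23 for the requested units.
N / 1e23 = n * 6.022
N / 1e23 = 2.191 * 6.022
N / 1e23 = 13.194202, rounded to 4 dp:

13.1942


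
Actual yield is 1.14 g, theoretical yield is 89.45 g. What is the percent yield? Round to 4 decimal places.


% yield = 100 * actual / theoretical
% yield = 100 * 1.14 / 89.45
% yield = 1.274455 %, rounded to 4 dp:

1.2745 %


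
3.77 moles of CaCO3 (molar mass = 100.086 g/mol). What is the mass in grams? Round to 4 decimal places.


mass = n * M
mass = 3.77 * 100.086
mass = 377.32422 g, rounded to 4 dp:

377.3242 g


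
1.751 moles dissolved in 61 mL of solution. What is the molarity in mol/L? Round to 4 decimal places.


Convert volume to liters: V_L = V_mL / 1000.
V_L = 61 / 1000 = 0.061 L
M = n / V_L = 1.751 / 0.061
M = 28.70491803 mol/L, rounded to 4 dp:

28.7049 mol/L


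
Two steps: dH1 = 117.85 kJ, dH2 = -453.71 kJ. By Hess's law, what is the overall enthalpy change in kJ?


Hess's law: enthalpy is a state function, so add the step enthalpies.
dH_total = dH1 + dH2 = 117.85 + (-453.71)
dH_total = -335.86 kJ:

-335.86 kJ


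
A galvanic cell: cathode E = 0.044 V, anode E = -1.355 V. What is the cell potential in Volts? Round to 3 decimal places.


Standard cell potential: E_cell = E_cathode - E_anode.
E_cell = 0.044 - (-1.355)
E_cell = 1.399 V, rounded to 3 dp:

1.399 V


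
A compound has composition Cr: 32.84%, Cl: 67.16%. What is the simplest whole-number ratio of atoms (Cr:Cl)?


Assume 100 g of compound, divide each mass% by atomic mass to get moles, then normalize by the smallest to get a raw atom ratio.
Moles per 100 g: Cr: 32.84/51.996 = 0.6316, Cl: 67.16/35.453 = 1.8943
Raw ratio (divide by min = 0.6316): Cr: 1.0, Cl: 2.999
Multiply by 1 to clear fractions: Cr: 1.0 ~= 1, Cl: 2.999 ~= 3
Reduce by GCD to get the simplest whole-number ratio:

1:3


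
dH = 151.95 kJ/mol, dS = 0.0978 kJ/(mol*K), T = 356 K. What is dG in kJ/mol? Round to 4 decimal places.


Gibbs: dG = dH - T*dS (consistent units, dS already in kJ/(mol*K)).
T*dS = 356 * 0.0978 = 34.8168
dG = 151.95 - (34.8168)
dG = 117.1332 kJ/mol, rounded to 4 dp:

117.1332 kJ/mol


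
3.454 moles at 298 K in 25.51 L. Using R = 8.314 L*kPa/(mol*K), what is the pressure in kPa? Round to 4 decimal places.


PV = nRT, solve for P = nRT / V.
nRT = 3.454 * 8.314 * 298 = 8557.5337
P = 8557.5337 / 25.51
P = 335.4580047 kPa, rounded to 4 dp:

335.4580 kPa


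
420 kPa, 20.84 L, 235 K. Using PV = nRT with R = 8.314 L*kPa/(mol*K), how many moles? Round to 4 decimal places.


PV = nRT, solve for n = PV / (RT).
PV = 420 * 20.84 = 8752.8
RT = 8.314 * 235 = 1953.79
n = 8752.8 / 1953.79
n = 4.47990828 mol, rounded to 4 dp:

4.4799 mol


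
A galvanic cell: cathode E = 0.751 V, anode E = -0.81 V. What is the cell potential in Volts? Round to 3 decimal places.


Standard cell potential: E_cell = E_cathode - E_anode.
E_cell = 0.751 - (-0.81)
E_cell = 1.561 V, rounded to 3 dp:

1.561 V


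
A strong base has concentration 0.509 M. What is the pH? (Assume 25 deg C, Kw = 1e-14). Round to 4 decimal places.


A strong base dissociates completely, so [OH-] equals the given concentration.
pOH = -log10([OH-]) = -log10(0.509) = 0.293282
pH = 14 - pOH = 14 - 0.293282
pH = 13.706718, rounded to 4 dp:

13.7067
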